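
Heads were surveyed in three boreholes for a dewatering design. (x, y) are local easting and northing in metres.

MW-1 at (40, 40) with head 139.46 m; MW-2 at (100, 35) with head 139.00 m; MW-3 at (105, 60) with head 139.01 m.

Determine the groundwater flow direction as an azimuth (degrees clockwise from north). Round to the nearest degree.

Differences from MW-1: to MW-2 (Δx, Δy, Δh) = (60, -5, -0.46); to MW-3 = (65, 20, -0.45).
Determinant of the coordinate differences = 60·20 − 65·(-5) = 1525.
∂h/∂x = [(-0.46)·20 − (-0.45)·(-5)] / 1525 = -0.007508
∂h/∂y = [60·(-0.45) − 65·(-0.46)] / 1525 = +0.001902
Flow direction (−∇h) has components (+0.007508 E, -0.001902 N).
Azimuth = atan2(E, N) = atan2(+0.007508, -0.001902) = 104.2° ≈ 104°.

104°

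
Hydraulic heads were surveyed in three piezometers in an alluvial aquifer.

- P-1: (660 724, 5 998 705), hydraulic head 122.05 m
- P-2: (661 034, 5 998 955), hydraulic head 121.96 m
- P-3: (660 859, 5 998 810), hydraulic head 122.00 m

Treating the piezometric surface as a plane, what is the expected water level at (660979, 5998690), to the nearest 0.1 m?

121.4 m

Three-point gradient (reference P-1): Δ to P-2 = (310, 250, -0.09), Δ to P-3 = (135, 105, -0.05).
∂h/∂x = -0.002542, ∂h/∂y = +0.002792 (det = -1200).
h(660979, 5998690) = 122.05 + (-0.002542)·(255) + (+0.002792)·(-15) = 122.05 -0.648 -0.042 = 121.360 m.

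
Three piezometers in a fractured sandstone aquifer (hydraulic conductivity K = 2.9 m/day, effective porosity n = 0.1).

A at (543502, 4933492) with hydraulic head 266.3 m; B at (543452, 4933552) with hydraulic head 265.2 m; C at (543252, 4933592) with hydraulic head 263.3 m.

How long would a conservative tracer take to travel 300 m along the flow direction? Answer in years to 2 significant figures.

2.0 years

Taking A as reference: B−A = (-50, 60, -1.1); C−A = (-250, 100, -3.0).
Determinant of the coordinate differences = (-50)·100 − (-250)·60 = 10000.
∂h/∂x = [(-1.1)·100 − (-3.0)·60] / 10000 = +0.007000
∂h/∂y = [(-50)·(-3.0) − (-250)·(-1.1)] / 10000 = -0.01250
|∇h| = √(0.007000² + -0.01250²) = 0.01433
Seepage velocity v = K·i/n = 2.9 × 0.01433 / 0.1 = 0.4156 m/day.
t = 300 / 0.4156 = 721.8 days = 1.98 years.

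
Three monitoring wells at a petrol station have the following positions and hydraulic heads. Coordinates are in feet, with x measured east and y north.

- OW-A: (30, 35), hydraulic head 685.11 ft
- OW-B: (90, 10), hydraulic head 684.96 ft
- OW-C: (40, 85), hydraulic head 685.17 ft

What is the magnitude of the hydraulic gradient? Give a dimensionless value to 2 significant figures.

0.0024

With h = a·x + b·y + c and OW-A as origin, the differences give:
  60·a + (-25)·b = -0.15
  10·a + 50·b = +0.06
Eliminate b (×50 and ×(-25), subtract): 3250·a = -6.000 → a = ∂h/∂x = -0.001846
Back-substitute: b = ∂h/∂y = +0.001569.
|∇h| = √(-0.001846² + 0.001569²) = 0.002423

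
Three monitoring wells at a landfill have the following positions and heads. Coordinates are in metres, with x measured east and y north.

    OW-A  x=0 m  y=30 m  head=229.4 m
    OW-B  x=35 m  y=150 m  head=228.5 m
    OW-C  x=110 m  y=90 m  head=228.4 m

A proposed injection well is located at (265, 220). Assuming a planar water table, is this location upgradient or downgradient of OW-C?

Taking OW-A as reference: OW-B−OW-A = (35, 120, -0.9); OW-C−OW-A = (110, 60, -1.0).
Solve a·Δx + b·Δy = Δh: det = 35·60 − 110·120 = -11100.
∂h/∂x = [(-0.9)·60 − (-1.0)·120] / -11100 = -0.005946
∂h/∂y = [35·(-1.0) − 110·(-0.9)] / -11100 = -0.005766
Head at (265, 220) = 229.4 + (-0.005946)·(265) + (-0.005766)·(190) = 226.73 m.
That is lower than the 228.4 m at OW-C, so the point is downgradient.

downgradient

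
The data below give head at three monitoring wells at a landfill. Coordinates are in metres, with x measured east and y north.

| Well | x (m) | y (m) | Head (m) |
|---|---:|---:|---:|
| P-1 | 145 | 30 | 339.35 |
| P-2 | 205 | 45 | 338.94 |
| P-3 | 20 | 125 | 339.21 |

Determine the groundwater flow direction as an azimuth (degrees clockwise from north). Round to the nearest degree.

032°

Differences from P-1: to P-2 (Δx, Δy, Δh) = (60, 15, -0.41); to P-3 = (-125, 95, -0.14).
Solve a·Δx + b·Δy = Δh: det = 60·95 − (-125)·15 = 7575.
∂h/∂x = [(-0.41)·95 − (-0.14)·15] / 7575 = -0.004865
∂h/∂y = [60·(-0.14) − (-125)·(-0.41)] / 7575 = -0.007875
Flow direction (−∇h) has components (+0.004865 E, +0.007875 N).
Azimuth = atan2(E, N) = atan2(+0.004865, +0.007875) = 31.7° ≈ 032°.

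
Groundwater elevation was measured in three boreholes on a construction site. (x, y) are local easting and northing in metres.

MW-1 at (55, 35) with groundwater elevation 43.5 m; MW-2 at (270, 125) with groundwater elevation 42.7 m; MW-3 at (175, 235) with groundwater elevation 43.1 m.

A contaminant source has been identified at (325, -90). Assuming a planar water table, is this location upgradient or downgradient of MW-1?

downgradient

Three-point gradient (reference MW-1): Δ to MW-2 = (215, 90, -0.8), Δ to MW-3 = (120, 200, -0.4).
∂h/∂x = -0.003851, ∂h/∂y = +0.0003106 (det = 32200).
Head at (325, -90) = 43.5 + (-0.003851)·(270) + (+0.0003106)·(-125) = 42.42 m.
That is lower than the 43.5 m at MW-1, so the point is downgradient.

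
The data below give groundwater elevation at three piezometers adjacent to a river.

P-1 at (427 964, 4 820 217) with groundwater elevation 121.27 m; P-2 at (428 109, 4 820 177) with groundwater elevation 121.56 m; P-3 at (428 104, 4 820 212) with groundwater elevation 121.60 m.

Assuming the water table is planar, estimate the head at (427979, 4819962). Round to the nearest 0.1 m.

120.9 m

Differences from P-1: to P-2 (Δx, Δy, Δh) = (145, -40, +0.29); to P-3 = (140, -5, +0.33).
Solve a·Δx + b·Δy = Δh: det = 145·(-5) − 140·(-40) = 4875.
∂h/∂x = [(+0.29)·(-5) − (+0.33)·(-40)] / 4875 = +0.002410
∂h/∂y = [145·(+0.33) − 140·(+0.29)] / 4875 = +0.001487
h(427979, 4819962) = 121.27 + (+0.002410)·(15) + (+0.001487)·(-255) = 121.27 +0.036 -0.379 = 120.927 m.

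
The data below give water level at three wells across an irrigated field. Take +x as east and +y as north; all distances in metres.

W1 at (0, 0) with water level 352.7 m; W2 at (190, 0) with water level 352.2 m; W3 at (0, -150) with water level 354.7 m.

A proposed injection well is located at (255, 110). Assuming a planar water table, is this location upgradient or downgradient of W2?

∂h/∂x = (352.2 − 352.7) / (190 − 0) = -0.002632
∂h/∂y = (354.7 − 352.7) / (-150 − 0) = -0.01333
Head at (255, 110) = 352.7 + (-0.002632)·(255) + (-0.01333)·(110) = 350.56 m.
That is lower than the 352.2 m at W2, so the point is downgradient.

downgradient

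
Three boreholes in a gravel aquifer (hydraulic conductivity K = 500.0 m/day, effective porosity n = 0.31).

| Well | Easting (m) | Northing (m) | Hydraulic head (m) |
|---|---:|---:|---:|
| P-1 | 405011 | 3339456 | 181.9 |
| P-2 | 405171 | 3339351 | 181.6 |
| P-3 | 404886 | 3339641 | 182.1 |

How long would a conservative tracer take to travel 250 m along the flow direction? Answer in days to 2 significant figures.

73 days

Differences from P-1: to P-2 (Δx, Δy, Δh) = (160, -105, -0.3); to P-3 = (-125, 185, +0.2).
Determinant of the coordinate differences = 160·185 − (-125)·(-105) = 16475.
∂h/∂x = [(-0.3)·185 − (+0.2)·(-105)] / 16475 = -0.002094
∂h/∂y = [160·(+0.2) − (-125)·(-0.3)] / 16475 = -0.0003338
|∇h| = √(-0.002094² + -0.0003338²) = 0.00212
Seepage velocity v = K·i/n = 500.0 × 0.00212 / 0.31 = 3.419 m/day.
t = 250 / 3.419 = 73.12 days.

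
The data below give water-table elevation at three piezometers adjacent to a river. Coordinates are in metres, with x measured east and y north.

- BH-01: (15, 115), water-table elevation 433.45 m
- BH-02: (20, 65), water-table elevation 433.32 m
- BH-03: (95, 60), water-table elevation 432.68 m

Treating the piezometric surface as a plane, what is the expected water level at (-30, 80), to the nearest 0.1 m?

With h = a·x + b·y + c and BH-01 as origin, the differences give:
  5·a + (-50)·b = -0.13
  80·a + (-55)·b = -0.77
Eliminate b (×(-55) and ×(-50), subtract): 3725·a = -31.350 → a = ∂h/∂x = -0.008416
Back-substitute: b = ∂h/∂y = +0.001758.
h(-30, 80) = 433.45 + (-0.008416)·(-45) + (+0.001758)·(-35) = 433.45 +0.379 -0.062 = 433.767 m.

433.8 m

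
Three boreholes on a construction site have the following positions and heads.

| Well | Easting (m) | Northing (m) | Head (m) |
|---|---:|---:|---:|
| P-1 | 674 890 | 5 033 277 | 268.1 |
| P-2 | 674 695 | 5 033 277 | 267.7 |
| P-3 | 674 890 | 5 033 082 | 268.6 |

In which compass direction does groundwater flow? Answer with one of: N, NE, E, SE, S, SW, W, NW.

∂h/∂x = (267.7 − 268.1) / (674695 − 674890) = +0.002051
∂h/∂y = (268.6 − 268.1) / (5033082 − 5033277) = -0.002564
Flow = −∇h = (-0.002051 east, +0.002564 north), which points northwest.

NW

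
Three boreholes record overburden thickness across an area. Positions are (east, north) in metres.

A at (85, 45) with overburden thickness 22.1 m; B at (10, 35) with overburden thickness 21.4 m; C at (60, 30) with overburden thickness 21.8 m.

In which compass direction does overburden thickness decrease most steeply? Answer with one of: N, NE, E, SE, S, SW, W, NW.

Differences from A: to B (Δx, Δy, Δh) = (-75, -10, -0.7); to C = (-25, -15, -0.3).
Determinant of the coordinate differences = (-75)·(-15) − (-25)·(-10) = 875.
∂d/∂x = [(-0.7)·(-15) − (-0.3)·(-10)] / 875 = +0.008571
∂d/∂y = [(-75)·(-0.3) − (-25)·(-0.7)] / 875 = +0.005714
Steepest decrease is along −∇f = (-0.008571 E, -0.005714 N) → southwest.

SW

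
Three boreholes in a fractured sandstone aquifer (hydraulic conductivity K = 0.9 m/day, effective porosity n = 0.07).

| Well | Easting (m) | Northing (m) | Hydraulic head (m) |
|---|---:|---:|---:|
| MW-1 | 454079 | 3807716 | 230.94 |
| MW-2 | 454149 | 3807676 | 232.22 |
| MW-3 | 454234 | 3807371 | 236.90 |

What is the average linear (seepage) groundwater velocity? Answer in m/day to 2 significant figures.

0.21 m/day

Differences from MW-1: to MW-2 (Δx, Δy, Δh) = (70, -40, +1.28); to MW-3 = (155, -345, +5.96).
Determinant of the coordinate differences = 70·(-345) − 155·(-40) = -17950.
∂h/∂x = [(+1.28)·(-345) − (+5.96)·(-40)] / -17950 = +0.01132
∂h/∂y = [70·(+5.96) − 155·(+1.28)] / -17950 = -0.01219
|∇h| = √(0.01132² + -0.01219²) = 0.01664
Seepage velocity v = K·i/n = 0.9 × 0.01664 / 0.07 = 0.2139 m/day.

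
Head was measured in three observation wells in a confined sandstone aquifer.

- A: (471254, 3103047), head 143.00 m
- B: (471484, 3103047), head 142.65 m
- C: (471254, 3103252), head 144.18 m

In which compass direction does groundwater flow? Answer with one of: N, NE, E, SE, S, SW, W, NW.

∂h/∂x = (142.65 − 143.00) / (471484 − 471254) = -0.001522
∂h/∂y = (144.18 − 143.00) / (3103252 − 3103047) = +0.005756
Flow = −∇h = (+0.001522 east, -0.005756 north), which points south.

S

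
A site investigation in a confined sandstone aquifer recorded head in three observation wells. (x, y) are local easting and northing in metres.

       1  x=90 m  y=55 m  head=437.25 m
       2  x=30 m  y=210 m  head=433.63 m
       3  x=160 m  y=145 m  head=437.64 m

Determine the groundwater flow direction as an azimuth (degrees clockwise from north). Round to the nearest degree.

301°

With h = a·x + b·y + c and 1 as origin, the differences give:
  (-60)·a + 155·b = -3.62
  70·a + 90·b = +0.39
Eliminate b (×90 and ×155, subtract): -16250·a = -386.250 → a = ∂h/∂x = +0.02377
Back-substitute: b = ∂h/∂y = -0.01415.
Flow direction (−∇h) has components (-0.02377 E, +0.01415 N).
Azimuth = atan2(E, N) = atan2(-0.02377, +0.01415) = 300.8° ≈ 301°.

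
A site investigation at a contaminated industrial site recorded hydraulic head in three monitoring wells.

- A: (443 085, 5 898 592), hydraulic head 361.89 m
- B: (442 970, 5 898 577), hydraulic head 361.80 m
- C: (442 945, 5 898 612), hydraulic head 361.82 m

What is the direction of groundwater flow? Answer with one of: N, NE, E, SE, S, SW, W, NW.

Taking A as reference: B−A = (-115, -15, -0.09); C−A = (-140, 20, -0.07).
Determinant of the coordinate differences = (-115)·20 − (-140)·(-15) = -4400.
∂h/∂x = [(-0.09)·20 − (-0.07)·(-15)] / -4400 = +0.0006477
∂h/∂y = [(-115)·(-0.07) − (-140)·(-0.09)] / -4400 = +0.001034
Flow = −∇h = (-0.0006477 east, -0.001034 north), which points southwest.

SW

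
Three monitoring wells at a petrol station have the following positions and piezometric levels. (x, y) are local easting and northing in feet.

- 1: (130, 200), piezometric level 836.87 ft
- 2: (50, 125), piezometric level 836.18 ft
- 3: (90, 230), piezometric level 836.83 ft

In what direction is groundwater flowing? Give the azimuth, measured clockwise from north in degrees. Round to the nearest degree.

Differences from 1: to 2 (Δx, Δy, Δh) = (-80, -75, -0.69); to 3 = (-40, 30, -0.04).
Solve a·Δx + b·Δy = Δh: det = (-80)·30 − (-40)·(-75) = -5400.
∂h/∂x = [(-0.69)·30 − (-0.04)·(-75)] / -5400 = +0.004389
∂h/∂y = [(-80)·(-0.04) − (-40)·(-0.69)] / -5400 = +0.004519
Flow direction (−∇h) has components (-0.004389 E, -0.004519 N).
Azimuth = atan2(E, N) = atan2(-0.004389, -0.004519) = 224.2° ≈ 224°.

224°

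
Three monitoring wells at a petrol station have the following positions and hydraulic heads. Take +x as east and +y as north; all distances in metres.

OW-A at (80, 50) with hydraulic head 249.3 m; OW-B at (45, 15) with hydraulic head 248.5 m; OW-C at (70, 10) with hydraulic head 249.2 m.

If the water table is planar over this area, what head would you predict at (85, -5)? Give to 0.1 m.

249.7 m

Taking OW-A as reference: OW-B−OW-A = (-35, -35, -0.8); OW-C−OW-A = (-10, -40, -0.1).
Solve a·Δx + b·Δy = Δh: det = (-35)·(-40) − (-10)·(-35) = 1050.
∂h/∂x = [(-0.8)·(-40) − (-0.1)·(-35)] / 1050 = +0.02714
∂h/∂y = [(-35)·(-0.1) − (-10)·(-0.8)] / 1050 = -0.004286
h(85, -5) = 249.3 + (+0.02714)·(5) + (-0.004286)·(-55) = 249.3 +0.136 +0.236 = 249.671 m.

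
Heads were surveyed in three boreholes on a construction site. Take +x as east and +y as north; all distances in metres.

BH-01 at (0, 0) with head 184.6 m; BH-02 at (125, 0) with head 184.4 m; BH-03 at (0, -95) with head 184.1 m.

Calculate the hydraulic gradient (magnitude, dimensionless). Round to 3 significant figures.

∂h/∂x = (184.4 − 184.6) / (125 − 0) = -0.001600
∂h/∂y = (184.1 − 184.6) / (-95 − 0) = +0.005263
|∇h| = √(-0.001600² + 0.005263²) = 0.005501

0.00550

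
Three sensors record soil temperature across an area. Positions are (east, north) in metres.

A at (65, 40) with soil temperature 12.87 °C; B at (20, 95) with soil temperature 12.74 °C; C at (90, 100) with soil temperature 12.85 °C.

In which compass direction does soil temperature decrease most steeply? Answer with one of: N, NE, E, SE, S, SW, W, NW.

NW

With T = a·x + b·y + c and A as origin, the differences give:
  (-45)·a + 55·b = -0.13
  25·a + 60·b = -0.02
Eliminate b (×60 and ×55, subtract): -4075·a = -6.700 → a = ∂T/∂x = +0.001644
Back-substitute: b = ∂T/∂y = -0.001018.
Steepest decrease is along −∇f = (-0.001644 E, +0.001018 N) → northwest.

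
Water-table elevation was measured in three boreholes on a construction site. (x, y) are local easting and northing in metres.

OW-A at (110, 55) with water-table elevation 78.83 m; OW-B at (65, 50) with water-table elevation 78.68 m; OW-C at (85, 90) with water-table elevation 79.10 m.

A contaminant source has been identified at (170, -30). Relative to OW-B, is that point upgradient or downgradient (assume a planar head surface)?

downgradient

With h = a·x + b·y + c and OW-A as origin, the differences give:
  (-45)·a + (-5)·b = -0.15
  (-25)·a + 35·b = +0.27
Eliminate b (×35 and ×(-5), subtract): -1700·a = -3.900 → a = ∂h/∂x = +0.002294
Back-substitute: b = ∂h/∂y = +0.009353.
Head at (170, -30) = 78.83 + (+0.002294)·(60) + (+0.009353)·(-85) = 78.17 m.
That is lower than the 78.68 m at OW-B, so the point is downgradient.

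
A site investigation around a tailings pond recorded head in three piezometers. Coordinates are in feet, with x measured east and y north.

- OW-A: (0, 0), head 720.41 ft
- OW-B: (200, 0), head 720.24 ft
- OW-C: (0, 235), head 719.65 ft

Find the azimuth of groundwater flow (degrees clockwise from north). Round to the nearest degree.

∂h/∂x = (720.24 − 720.41) / (200 − 0) = -0.0008500
∂h/∂y = (719.65 − 720.41) / (235 − 0) = -0.003234
Flow direction (−∇h) has components (+0.0008500 E, +0.003234 N).
Azimuth = atan2(E, N) = atan2(+0.0008500, +0.003234) = 14.7° ≈ 015°.

015°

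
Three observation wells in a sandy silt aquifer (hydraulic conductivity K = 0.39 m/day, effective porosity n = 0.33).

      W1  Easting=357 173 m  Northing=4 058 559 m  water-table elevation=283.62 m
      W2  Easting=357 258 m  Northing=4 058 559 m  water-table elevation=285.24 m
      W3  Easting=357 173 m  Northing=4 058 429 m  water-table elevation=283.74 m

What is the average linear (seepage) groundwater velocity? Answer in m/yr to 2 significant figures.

8.2 m/yr

∂h/∂x = (285.24 − 283.62) / (357258 − 357173) = +0.01906
∂h/∂y = (283.74 − 283.62) / (4058429 − 4058559) = -0.0009231
|∇h| = √(0.01906² + -0.0009231²) = 0.01908
Seepage velocity v = K·i/n = 0.39 × 0.01908 / 0.33 = 0.02255 m/day = 8.236 m/yr.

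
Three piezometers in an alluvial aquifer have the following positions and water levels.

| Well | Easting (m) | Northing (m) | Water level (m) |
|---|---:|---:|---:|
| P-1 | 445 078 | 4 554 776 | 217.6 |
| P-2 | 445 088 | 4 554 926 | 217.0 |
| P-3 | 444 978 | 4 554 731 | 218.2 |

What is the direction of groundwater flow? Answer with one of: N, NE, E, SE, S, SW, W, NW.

Taking P-1 as reference: P-2−P-1 = (10, 150, -0.6); P-3−P-1 = (-100, -45, +0.6).
Determinant of the coordinate differences = 10·(-45) − (-100)·150 = 14550.
∂h/∂x = [(-0.6)·(-45) − (+0.6)·150] / 14550 = -0.004330
∂h/∂y = [10·(+0.6) − (-100)·(-0.6)] / 14550 = -0.003711
Flow = −∇h = (+0.004330 east, +0.003711 north), which points northeast.

NE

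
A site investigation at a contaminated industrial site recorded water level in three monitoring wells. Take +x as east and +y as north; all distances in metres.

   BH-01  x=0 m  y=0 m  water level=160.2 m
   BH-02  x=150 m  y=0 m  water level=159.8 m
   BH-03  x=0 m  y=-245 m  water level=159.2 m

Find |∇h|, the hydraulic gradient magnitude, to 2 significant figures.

0.0049

∂h/∂x = (159.8 − 160.2) / (150 − 0) = -0.002667
∂h/∂y = (159.2 − 160.2) / (-245 − 0) = +0.004082
|∇h| = √(-0.002667² + 0.004082²) = 0.004876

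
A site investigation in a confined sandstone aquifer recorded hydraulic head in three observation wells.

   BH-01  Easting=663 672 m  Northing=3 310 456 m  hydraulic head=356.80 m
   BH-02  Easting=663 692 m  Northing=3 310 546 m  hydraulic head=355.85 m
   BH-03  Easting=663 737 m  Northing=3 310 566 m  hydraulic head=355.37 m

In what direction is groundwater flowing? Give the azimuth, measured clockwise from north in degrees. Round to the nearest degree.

Taking BH-01 as reference: BH-02−BH-01 = (20, 90, -0.95); BH-03−BH-01 = (65, 110, -1.43).
Solve a·Δx + b·Δy = Δh: det = 20·110 − 65·90 = -3650.
∂h/∂x = [(-0.95)·110 − (-1.43)·90] / -3650 = -0.006630
∂h/∂y = [20·(-1.43) − 65·(-0.95)] / -3650 = -0.009082
Flow direction (−∇h) has components (+0.006630 E, +0.009082 N).
Azimuth = atan2(E, N) = atan2(+0.006630, +0.009082) = 36.1° ≈ 036°.

036°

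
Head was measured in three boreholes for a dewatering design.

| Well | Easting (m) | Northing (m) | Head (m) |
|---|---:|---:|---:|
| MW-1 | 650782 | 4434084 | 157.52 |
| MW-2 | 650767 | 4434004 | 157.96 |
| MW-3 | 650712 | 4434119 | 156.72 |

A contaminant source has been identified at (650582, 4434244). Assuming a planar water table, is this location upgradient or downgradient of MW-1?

Three-point gradient (reference MW-1): Δ to MW-2 = (-15, -80, +0.44), Δ to MW-3 = (-70, 35, -0.80).
∂h/∂x = +0.007935, ∂h/∂y = -0.006988 (det = -6125).
Head at (650582, 4434244) = 157.52 + (+0.007935)·(-200) + (-0.006988)·(160) = 154.82 m.
That is lower than the 157.52 m at MW-1, so the point is downgradient.

downgradient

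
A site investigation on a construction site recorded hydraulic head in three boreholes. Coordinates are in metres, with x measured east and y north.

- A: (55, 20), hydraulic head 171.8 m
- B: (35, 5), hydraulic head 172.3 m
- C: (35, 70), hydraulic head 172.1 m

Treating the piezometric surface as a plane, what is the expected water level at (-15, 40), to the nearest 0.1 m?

Taking A as reference: B−A = (-20, -15, +0.5); C−A = (-20, 50, +0.3).
Solve a·Δx + b·Δy = Δh: det = (-20)·50 − (-20)·(-15) = -1300.
∂h/∂x = [(+0.5)·50 − (+0.3)·(-15)] / -1300 = -0.02269
∂h/∂y = [(-20)·(+0.3) − (-20)·(+0.5)] / -1300 = -0.003077
h(-15, 40) = 171.8 + (-0.02269)·(-70) + (-0.003077)·(20) = 171.8 +1.588 -0.062 = 173.327 m.

173.3 m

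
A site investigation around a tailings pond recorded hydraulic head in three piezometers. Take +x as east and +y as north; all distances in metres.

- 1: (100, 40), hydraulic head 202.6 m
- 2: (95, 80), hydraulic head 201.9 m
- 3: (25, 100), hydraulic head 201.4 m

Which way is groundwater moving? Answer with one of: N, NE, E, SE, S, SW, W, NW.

N

Taking 1 as reference: 2−1 = (-5, 40, -0.7); 3−1 = (-75, 60, -1.2).
Determinant of the coordinate differences = (-5)·60 − (-75)·40 = 2700.
∂h/∂x = [(-0.7)·60 − (-1.2)·40] / 2700 = +0.002222
∂h/∂y = [(-5)·(-1.2) − (-75)·(-0.7)] / 2700 = -0.01722
Flow = −∇h = (-0.002222 east, +0.01722 north), which points north.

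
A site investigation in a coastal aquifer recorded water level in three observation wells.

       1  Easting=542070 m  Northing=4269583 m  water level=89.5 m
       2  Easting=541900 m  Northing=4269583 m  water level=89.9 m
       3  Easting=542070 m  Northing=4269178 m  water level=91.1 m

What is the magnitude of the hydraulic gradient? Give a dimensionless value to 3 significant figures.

0.00460

∂h/∂x = (89.9 − 89.5) / (541900 − 542070) = -0.002353
∂h/∂y = (91.1 − 89.5) / (4269178 − 4269583) = -0.003951
|∇h| = √(-0.002353² + -0.003951²) = 0.004599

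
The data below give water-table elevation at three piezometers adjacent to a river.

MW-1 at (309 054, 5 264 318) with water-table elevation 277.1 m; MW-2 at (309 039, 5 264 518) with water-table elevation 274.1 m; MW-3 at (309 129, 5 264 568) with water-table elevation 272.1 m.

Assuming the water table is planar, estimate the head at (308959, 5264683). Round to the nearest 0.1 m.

Three-point gradient (reference MW-1): Δ to MW-2 = (-15, 200, -3.0), Δ to MW-3 = (75, 250, -5.0).
∂h/∂x = -0.01333, ∂h/∂y = -0.01600 (det = -18750).
h(308959, 5264683) = 277.1 + (-0.01333)·(-95) + (-0.01600)·(365) = 277.1 +1.267 -5.840 = 272.527 m.

272.5 m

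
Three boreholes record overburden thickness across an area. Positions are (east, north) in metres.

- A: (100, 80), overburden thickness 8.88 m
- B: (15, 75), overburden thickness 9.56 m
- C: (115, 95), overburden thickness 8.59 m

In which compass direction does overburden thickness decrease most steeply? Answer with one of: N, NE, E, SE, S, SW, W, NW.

Three-point gradient (reference A): Δ to B = (-85, -5, +0.68), Δ to C = (15, 15, -0.29).
∂d/∂x = -0.007292, ∂d/∂y = -0.01204 (det = -1200).
Steepest decrease is along −∇f = (+0.007292 E, +0.01204 N) → northeast.

NE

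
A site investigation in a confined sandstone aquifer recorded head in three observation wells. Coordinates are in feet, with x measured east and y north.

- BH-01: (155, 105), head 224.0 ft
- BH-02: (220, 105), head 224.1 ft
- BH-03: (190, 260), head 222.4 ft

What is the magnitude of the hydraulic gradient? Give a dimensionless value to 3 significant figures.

0.0108

Differences from BH-01: to BH-02 (Δx, Δy, Δh) = (65, 0, +0.1); to BH-03 = (35, 155, -1.6).
Determinant of the coordinate differences = 65·155 − 35·0 = 10075.
∂h/∂x = [(+0.1)·155 − (-1.6)·0] / 10075 = +0.001538
∂h/∂y = [65·(-1.6) − 35·(+0.1)] / 10075 = -0.01067
|∇h| = √(0.001538² + -0.01067²) = 0.01078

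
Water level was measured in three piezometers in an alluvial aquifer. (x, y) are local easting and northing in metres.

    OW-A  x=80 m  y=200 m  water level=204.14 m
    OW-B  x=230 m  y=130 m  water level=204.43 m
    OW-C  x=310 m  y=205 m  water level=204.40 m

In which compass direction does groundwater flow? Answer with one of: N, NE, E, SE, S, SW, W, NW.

Taking OW-A as reference: OW-B−OW-A = (150, -70, +0.29); OW-C−OW-A = (230, 5, +0.26).
Determinant of the coordinate differences = 150·5 − 230·(-70) = 16850.
∂h/∂x = [(+0.29)·5 − (+0.26)·(-70)] / 16850 = +0.001166
∂h/∂y = [150·(+0.26) − 230·(+0.29)] / 16850 = -0.001644
Flow = −∇h = (-0.001166 east, +0.001644 north), which points northwest.

NW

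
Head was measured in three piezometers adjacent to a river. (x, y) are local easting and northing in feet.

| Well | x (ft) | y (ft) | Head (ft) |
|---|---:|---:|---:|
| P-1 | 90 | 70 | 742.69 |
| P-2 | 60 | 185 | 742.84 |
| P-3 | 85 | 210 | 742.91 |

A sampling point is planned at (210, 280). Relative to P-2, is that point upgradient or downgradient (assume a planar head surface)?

Taking P-1 as reference: P-2−P-1 = (-30, 115, +0.15); P-3−P-1 = (-5, 140, +0.22).
Determinant of the coordinate differences = (-30)·140 − (-5)·115 = -3625.
∂h/∂x = [(+0.15)·140 − (+0.22)·115] / -3625 = +0.001186
∂h/∂y = [(-30)·(+0.22) − (-5)·(+0.15)] / -3625 = +0.001614
Head at (210, 280) = 742.69 + (+0.001186)·(120) + (+0.001614)·(210) = 743.17 ft.
That is higher than the 742.84 ft at P-2, so the point is upgradient.

upgradient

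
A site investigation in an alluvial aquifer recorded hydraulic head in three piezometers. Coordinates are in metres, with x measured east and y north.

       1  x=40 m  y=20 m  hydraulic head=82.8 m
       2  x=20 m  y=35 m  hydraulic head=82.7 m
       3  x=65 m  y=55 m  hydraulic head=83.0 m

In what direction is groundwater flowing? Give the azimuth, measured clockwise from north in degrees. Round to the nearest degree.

With h = a·x + b·y + c and 1 as origin, the differences give:
  (-20)·a + 15·b = -0.1
  25·a + 35·b = +0.2
Eliminate b (×35 and ×15, subtract): -1075·a = -6.50 → a = ∂h/∂x = +0.006047
Back-substitute: b = ∂h/∂y = +0.001395.
Flow direction (−∇h) has components (-0.006047 E, -0.001395 N).
Azimuth = atan2(E, N) = atan2(-0.006047, -0.001395) = 257.0° ≈ 257°.

257°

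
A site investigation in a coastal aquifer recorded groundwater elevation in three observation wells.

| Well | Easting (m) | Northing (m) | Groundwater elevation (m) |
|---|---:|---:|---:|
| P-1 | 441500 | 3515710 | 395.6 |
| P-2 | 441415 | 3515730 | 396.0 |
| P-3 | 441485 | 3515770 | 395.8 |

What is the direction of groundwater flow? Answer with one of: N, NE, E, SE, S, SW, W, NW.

SE

Differences from P-1: to P-2 (Δx, Δy, Δh) = (-85, 20, +0.4); to P-3 = (-15, 60, +0.2).
Determinant of the coordinate differences = (-85)·60 − (-15)·20 = -4800.
∂h/∂x = [(+0.4)·60 − (+0.2)·20] / -4800 = -0.004167
∂h/∂y = [(-85)·(+0.2) − (-15)·(+0.4)] / -4800 = +0.002292
Flow = −∇h = (+0.004167 east, -0.002292 north), which points southeast.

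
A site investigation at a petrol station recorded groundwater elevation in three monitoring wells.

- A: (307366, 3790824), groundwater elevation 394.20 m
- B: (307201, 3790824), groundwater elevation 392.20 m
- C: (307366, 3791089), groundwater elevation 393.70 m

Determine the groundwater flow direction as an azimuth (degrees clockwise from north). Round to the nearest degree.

∂h/∂x = (392.20 − 394.20) / (307201 − 307366) = +0.01212
∂h/∂y = (393.70 − 394.20) / (3791089 − 3790824) = -0.001887
Flow direction (−∇h) has components (-0.01212 E, +0.001887 N).
Azimuth = atan2(E, N) = atan2(-0.01212, +0.001887) = 278.8° ≈ 279°.

279°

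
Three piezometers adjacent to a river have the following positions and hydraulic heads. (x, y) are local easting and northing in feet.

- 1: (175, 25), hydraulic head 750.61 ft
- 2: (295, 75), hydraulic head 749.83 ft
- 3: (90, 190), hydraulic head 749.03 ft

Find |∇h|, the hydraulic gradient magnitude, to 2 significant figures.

0.011

Taking 1 as reference: 2−1 = (120, 50, -0.78); 3−1 = (-85, 165, -1.58).
Solve a·Δx + b·Δy = Δh: det = 120·165 − (-85)·50 = 24050.
∂h/∂x = [(-0.78)·165 − (-1.58)·50] / 24050 = -0.002067
∂h/∂y = [120·(-1.58) − (-85)·(-0.78)] / 24050 = -0.01064
|∇h| = √(-0.002067² + -0.01064²) = 0.01084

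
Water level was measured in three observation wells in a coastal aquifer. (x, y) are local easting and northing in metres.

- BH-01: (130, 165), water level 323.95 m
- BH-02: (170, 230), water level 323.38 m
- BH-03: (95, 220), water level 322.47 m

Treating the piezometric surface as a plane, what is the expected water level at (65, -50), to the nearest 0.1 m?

326.8 m

Differences from BH-01: to BH-02 (Δx, Δy, Δh) = (40, 65, -0.57); to BH-03 = (-35, 55, -1.48).
Determinant of the coordinate differences = 40·55 − (-35)·65 = 4475.
∂h/∂x = [(-0.57)·55 − (-1.48)·65] / 4475 = +0.01449
∂h/∂y = [40·(-1.48) − (-35)·(-0.57)] / 4475 = -0.01769
h(65, -50) = 323.95 + (+0.01449)·(-65) + (-0.01769)·(-215) = 323.95 -0.942 +3.803 = 326.811 m.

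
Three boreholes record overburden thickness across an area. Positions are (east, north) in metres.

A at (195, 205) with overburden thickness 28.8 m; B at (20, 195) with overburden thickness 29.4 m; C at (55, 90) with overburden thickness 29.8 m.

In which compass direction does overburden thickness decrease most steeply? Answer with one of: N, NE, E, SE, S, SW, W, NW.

NE

With d = a·x + b·y + c and A as origin, the differences give:
  (-175)·a + (-10)·b = +0.6
  (-140)·a + (-115)·b = +1.0
Eliminate b (×(-115) and ×(-10), subtract): 18725·a = -59.00 → a = ∂d/∂x = -0.003151
Back-substitute: b = ∂d/∂y = -0.004860.
Steepest decrease is along −∇f = (+0.003151 E, +0.004860 N) → northeast.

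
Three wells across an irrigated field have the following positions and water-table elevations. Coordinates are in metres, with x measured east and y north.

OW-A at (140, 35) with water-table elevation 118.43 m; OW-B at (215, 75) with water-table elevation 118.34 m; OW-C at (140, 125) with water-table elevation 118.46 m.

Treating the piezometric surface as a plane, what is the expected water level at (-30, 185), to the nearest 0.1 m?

Taking OW-A as reference: OW-B−OW-A = (75, 40, -0.09); OW-C−OW-A = (0, 90, +0.03).
Determinant of the coordinate differences = 75·90 − 0·40 = 6750.
∂h/∂x = [(-0.09)·90 − (+0.03)·40] / 6750 = -0.001378
∂h/∂y = [75·(+0.03) − 0·(-0.09)] / 6750 = +0.0003333
h(-30, 185) = 118.43 + (-0.001378)·(-170) + (+0.0003333)·(150) = 118.43 +0.234 +0.050 = 118.714 m.

118.7 m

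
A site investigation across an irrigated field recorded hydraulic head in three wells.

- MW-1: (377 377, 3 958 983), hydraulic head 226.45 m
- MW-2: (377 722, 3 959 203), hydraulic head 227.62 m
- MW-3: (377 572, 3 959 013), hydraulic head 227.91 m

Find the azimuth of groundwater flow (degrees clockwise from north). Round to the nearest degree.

Differences from MW-1: to MW-2 (Δx, Δy, Δh) = (345, 220, +1.17); to MW-3 = (195, 30, +1.46).
Determinant of the coordinate differences = 345·30 − 195·220 = -32550.
∂h/∂x = [(+1.17)·30 − (+1.46)·220] / -32550 = +0.008790
∂h/∂y = [345·(+1.46) − 195·(+1.17)] / -32550 = -0.008465
Flow direction (−∇h) has components (-0.008790 E, +0.008465 N).
Azimuth = atan2(E, N) = atan2(-0.008790, +0.008465) = 313.9° ≈ 314°.

314°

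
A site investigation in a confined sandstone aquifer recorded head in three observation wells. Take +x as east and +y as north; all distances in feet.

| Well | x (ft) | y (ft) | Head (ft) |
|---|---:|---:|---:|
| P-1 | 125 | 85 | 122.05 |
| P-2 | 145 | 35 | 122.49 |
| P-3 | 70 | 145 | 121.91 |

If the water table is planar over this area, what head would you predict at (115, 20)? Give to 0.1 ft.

123.1 ft

With h = a·x + b·y + c and P-1 as origin, the differences give:
  20·a + (-50)·b = +0.44
  (-55)·a + 60·b = -0.14
Eliminate b (×60 and ×(-50), subtract): -1550·a = 19.400 → a = ∂h/∂x = -0.01252
Back-substitute: b = ∂h/∂y = -0.01381.
h(115, 20) = 122.05 + (-0.01252)·(-10) + (-0.01381)·(-65) = 122.05 +0.125 +0.897 = 123.073 ft.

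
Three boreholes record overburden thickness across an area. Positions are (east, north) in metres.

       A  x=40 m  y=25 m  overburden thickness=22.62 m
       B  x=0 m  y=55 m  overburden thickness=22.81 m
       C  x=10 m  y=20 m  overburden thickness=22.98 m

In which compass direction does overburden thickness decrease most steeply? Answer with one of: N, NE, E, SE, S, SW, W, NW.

NE

Differences from A: to B (Δx, Δy, Δh) = (-40, 30, +0.19); to C = (-30, -5, +0.36).
Determinant of the coordinate differences = (-40)·(-5) − (-30)·30 = 1100.
∂d/∂x = [(+0.19)·(-5) − (+0.36)·30] / 1100 = -0.01068
∂d/∂y = [(-40)·(+0.36) − (-30)·(+0.19)] / 1100 = -0.007909
Steepest decrease is along −∇f = (+0.01068 E, +0.007909 N) → northeast.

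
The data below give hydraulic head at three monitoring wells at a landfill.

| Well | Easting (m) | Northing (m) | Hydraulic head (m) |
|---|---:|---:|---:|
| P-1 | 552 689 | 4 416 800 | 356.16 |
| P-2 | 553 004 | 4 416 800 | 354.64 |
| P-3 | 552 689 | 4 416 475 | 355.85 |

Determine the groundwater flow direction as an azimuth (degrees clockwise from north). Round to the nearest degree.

∂h/∂x = (354.64 − 356.16) / (553004 − 552689) = -0.004825
∂h/∂y = (355.85 − 356.16) / (4416475 − 4416800) = +0.0009538
Flow direction (−∇h) has components (+0.004825 E, -0.0009538 N).
Azimuth = atan2(E, N) = atan2(+0.004825, -0.0009538) = 101.2° ≈ 101°.

101°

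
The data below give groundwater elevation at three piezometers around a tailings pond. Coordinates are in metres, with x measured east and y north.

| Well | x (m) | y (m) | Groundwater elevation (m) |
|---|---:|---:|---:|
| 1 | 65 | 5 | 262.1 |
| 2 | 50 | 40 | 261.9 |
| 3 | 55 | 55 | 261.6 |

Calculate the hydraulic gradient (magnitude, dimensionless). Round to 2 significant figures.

Three-point gradient (reference 1): Δ to 2 = (-15, 35, -0.2), Δ to 3 = (-10, 50, -0.5).
∂h/∂x = -0.01875, ∂h/∂y = -0.01375 (det = -400).
|∇h| = √(-0.01875² + -0.01375²) = 0.02325

0.023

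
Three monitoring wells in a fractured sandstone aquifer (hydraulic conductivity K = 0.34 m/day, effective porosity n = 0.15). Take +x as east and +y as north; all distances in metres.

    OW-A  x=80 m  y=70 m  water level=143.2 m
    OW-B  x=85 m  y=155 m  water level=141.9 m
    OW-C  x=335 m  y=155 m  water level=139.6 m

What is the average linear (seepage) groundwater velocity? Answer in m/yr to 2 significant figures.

14 m/yr

Differences from OW-A: to OW-B (Δx, Δy, Δh) = (5, 85, -1.3); to OW-C = (255, 85, -3.6).
Determinant of the coordinate differences = 5·85 − 255·85 = -21250.
∂h/∂x = [(-1.3)·85 − (-3.6)·85] / -21250 = -0.009200
∂h/∂y = [5·(-3.6) − 255·(-1.3)] / -21250 = -0.01475
|∇h| = √(-0.009200² + -0.01475²) = 0.01738
Seepage velocity v = K·i/n = 0.34 × 0.01738 / 0.15 = 0.03939 m/day = 14.39 m/yr.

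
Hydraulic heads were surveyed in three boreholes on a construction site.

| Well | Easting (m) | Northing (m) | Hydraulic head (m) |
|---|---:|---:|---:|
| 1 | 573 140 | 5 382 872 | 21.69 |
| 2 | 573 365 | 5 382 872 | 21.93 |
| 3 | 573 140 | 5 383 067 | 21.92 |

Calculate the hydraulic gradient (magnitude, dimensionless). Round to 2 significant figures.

0.0016

∂h/∂x = (21.93 − 21.69) / (573365 − 573140) = +0.001067
∂h/∂y = (21.92 − 21.69) / (5383067 − 5382872) = +0.001179
|∇h| = √(0.001067² + 0.001179²) = 0.00159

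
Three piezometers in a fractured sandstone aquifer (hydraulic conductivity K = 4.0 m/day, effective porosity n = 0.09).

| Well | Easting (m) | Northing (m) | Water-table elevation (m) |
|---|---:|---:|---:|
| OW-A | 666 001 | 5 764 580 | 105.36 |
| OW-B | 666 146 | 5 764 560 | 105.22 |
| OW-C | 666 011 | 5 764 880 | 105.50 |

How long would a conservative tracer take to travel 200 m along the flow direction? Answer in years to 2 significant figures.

12 years

Three-point gradient (reference OW-A): Δ to OW-B = (145, -20, -0.14), Δ to OW-C = (10, 300, +0.14).
∂h/∂x = -0.0008970, ∂h/∂y = +0.0004966 (det = 43700).
|∇h| = √(-0.0008970² + 0.0004966²) = 0.001025
Seepage velocity v = K·i/n = 4.0 × 0.001025 / 0.09 = 0.04556 m/day.
t = 200 / 0.04556 = 4390 days = 12 years.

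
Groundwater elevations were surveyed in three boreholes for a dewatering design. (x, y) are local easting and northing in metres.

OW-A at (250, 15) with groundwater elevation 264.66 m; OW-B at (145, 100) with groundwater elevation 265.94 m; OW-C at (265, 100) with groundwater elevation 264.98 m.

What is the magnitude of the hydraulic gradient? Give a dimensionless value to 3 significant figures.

With h = a·x + b·y + c and OW-A as origin, the differences give:
  (-105)·a + 85·b = +1.28
  15·a + 85·b = +0.32
Eliminate b (×85 and ×85, subtract): -10200·a = 81.600 → a = ∂h/∂x = -0.008000
Back-substitute: b = ∂h/∂y = +0.005176.
|∇h| = √(-0.008000² + 0.005176²) = 0.009528

0.00953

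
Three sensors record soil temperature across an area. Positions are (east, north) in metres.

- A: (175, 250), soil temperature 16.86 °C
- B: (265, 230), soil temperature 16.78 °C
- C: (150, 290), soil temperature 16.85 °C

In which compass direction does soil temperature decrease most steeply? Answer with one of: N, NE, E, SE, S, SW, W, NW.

NE

Differences from A: to B (Δx, Δy, Δh) = (90, -20, -0.08); to C = (-25, 40, -0.01).
Determinant of the coordinate differences = 90·40 − (-25)·(-20) = 3100.
∂T/∂x = [(-0.08)·40 − (-0.01)·(-20)] / 3100 = -0.001097
∂T/∂y = [90·(-0.01) − (-25)·(-0.08)] / 3100 = -0.0009355
Steepest decrease is along −∇f = (+0.001097 E, +0.0009355 N) → northeast.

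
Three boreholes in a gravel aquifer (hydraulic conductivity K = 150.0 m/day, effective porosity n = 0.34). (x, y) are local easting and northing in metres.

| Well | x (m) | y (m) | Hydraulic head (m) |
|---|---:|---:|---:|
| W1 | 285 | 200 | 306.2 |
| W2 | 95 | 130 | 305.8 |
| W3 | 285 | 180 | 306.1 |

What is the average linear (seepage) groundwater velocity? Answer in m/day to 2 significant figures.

2.2 m/day

Differences from W1: to W2 (Δx, Δy, Δh) = (-190, -70, -0.4); to W3 = (0, -20, -0.1).
Determinant of the coordinate differences = (-190)·(-20) − 0·(-70) = 3800.
∂h/∂x = [(-0.4)·(-20) − (-0.1)·(-70)] / 3800 = +0.0002632
∂h/∂y = [(-190)·(-0.1) − 0·(-0.4)] / 3800 = +0.005000
|∇h| = √(0.0002632² + 0.005000²) = 0.005007
Seepage velocity v = K·i/n = 150.0 × 0.005007 / 0.34 = 2.209 m/day.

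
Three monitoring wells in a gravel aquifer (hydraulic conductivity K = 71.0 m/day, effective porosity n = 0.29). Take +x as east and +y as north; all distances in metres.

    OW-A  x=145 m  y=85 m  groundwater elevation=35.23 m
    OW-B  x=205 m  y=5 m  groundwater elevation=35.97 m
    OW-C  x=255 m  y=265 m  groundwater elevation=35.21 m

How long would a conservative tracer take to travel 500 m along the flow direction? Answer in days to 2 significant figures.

260 days

Taking OW-A as reference: OW-B−OW-A = (60, -80, +0.74); OW-C−OW-A = (110, 180, -0.02).
Solve a·Δx + b·Δy = Δh: det = 60·180 − 110·(-80) = 19600.
∂h/∂x = [(+0.74)·180 − (-0.02)·(-80)] / 19600 = +0.006714
∂h/∂y = [60·(-0.02) − 110·(+0.74)] / 19600 = -0.004214
|∇h| = √(0.006714² + -0.004214²) = 0.007927
Seepage velocity v = K·i/n = 71.0 × 0.007927 / 0.29 = 1.941 m/day.
t = 500 / 1.941 = 257.6 days.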